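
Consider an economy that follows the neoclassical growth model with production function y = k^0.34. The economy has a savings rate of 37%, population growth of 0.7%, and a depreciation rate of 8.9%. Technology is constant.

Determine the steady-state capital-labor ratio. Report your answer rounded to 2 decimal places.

At the steady state, Δk = 0, so s·k^α = (n + δ)·k.
Rearranging, k^(1−α) = s / (n + δ).
k^0.66 = 0.37 / (0.007 + 0.089) = 0.37 / 0.096 = 3.8542
k* = 3.8542^(1/0.66) ≈ 7.7229

k* = 7.72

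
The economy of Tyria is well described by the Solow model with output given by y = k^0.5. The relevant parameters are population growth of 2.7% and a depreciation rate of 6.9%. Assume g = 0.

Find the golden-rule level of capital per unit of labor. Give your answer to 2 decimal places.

k_gold ≈ 27.13

The golden rule sets f'(k) = n + δ, i.e. α·k^(α−1) = n + δ.
So k^(1−α) = α / (n + δ) = 0.5 / 0.096 = 5.2083.
k_gold = 5.2083^(1/0.5) ≈ 27.1264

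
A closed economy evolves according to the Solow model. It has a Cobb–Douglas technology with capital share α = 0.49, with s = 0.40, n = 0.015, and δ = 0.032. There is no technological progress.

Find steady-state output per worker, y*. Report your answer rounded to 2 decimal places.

y* = 7.83

Steady state requires s·f(k) = (n + δ)·k, i.e. s·k^α = (n + δ)·k.
Dividing both sides by k: k^(1−α) = s / (n + δ).
k^0.51 = 0.40 / (0.015 + 0.032) = 0.40 / 0.047 = 8.5106
k* = 8.5106^(1/0.51) ≈ 66.5965
y* = (k*)^α = 66.5965^0.49 ≈ 7.8251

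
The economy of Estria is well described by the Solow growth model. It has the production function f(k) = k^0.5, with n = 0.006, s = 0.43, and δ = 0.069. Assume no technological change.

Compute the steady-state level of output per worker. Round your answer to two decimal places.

Steady state requires s·f(k) = (n + δ)·k, i.e. s·k^α = (n + δ)·k.
Rearranging, k^(1−α) = s / (n + δ).
k^0.5 = 0.43 / (0.006 + 0.069) = 0.43 / 0.075 = 5.7333
k* = 5.7333^(1/0.5) ≈ 32.8707
y* = (k*)^α = 32.8707^0.5 ≈ 5.7333

y* ≈ 5.73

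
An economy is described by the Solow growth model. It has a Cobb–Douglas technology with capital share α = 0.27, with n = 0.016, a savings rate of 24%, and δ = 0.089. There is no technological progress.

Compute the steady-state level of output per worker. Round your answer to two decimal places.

At the steady state, Δk = 0, so s·k^α = (n + δ)·k.
Dividing both sides by k: k^(1−α) = s / (n + δ).
k^0.73 = 0.24 / (0.016 + 0.089) = 0.24 / 0.105 = 2.2857
k* = 2.2857^(1/0.73) ≈ 3.1032
y* = (k*)^α = 3.1032^0.27 ≈ 1.3577

y* ≈ 1.36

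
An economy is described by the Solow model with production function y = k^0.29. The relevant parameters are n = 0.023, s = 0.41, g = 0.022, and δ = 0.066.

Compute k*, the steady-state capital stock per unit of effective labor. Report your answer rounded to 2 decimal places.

Steady state requires s·f(k) = (n + g + δ)·k, i.e. s·k^α = (n + g + δ)·k.
Rearranging, k^(1−α) = s / (n + g + δ).
k^0.71 = 0.41 / (0.023 + 0.022 + 0.066) = 0.41 / 0.111 = 3.6937
k* = 3.6937^(1/0.71) ≈ 6.2986

k* = 6.30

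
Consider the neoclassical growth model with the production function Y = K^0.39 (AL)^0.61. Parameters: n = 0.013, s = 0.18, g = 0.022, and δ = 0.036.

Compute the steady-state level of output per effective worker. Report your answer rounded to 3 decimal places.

Steady state requires s·f(k) = (n + g + δ)·k, i.e. s·k^α = (n + g + δ)·k.
Dividing both sides by k: k^(1−α) = s / (n + g + δ).
k^0.61 = 0.18 / (0.013 + 0.022 + 0.036) = 0.18 / 0.071 = 2.5352
k* = 2.5352^(1/0.61) ≈ 4.5953
y* = (k*)^α = 4.5953^0.39 ≈ 1.8126

y* ≈ 1.813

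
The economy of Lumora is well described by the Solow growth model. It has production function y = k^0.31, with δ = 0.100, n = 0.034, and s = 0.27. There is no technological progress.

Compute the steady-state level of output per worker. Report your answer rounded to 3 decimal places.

Steady state requires s·f(k) = (n + δ)·k, i.e. s·k^α = (n + δ)·k.
Rearranging, k^(1−α) = s / (n + δ).
k^0.69 = 0.27 / (0.034 + 0.100) = 0.27 / 0.134 = 2.0149
k* = 2.0149^(1/0.69) ≈ 2.7602
y* = (k*)^α = 2.7602^0.31 ≈ 1.3699

y* ≈ 1.370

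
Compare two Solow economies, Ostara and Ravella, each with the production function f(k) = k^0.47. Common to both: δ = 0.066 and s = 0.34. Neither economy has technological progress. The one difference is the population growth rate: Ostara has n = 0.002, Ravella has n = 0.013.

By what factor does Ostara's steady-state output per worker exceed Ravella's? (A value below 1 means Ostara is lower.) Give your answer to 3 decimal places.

Steady-state y* = [s/(n + δ)]^(α/(1−α)), so the ratio is [ (s_O/(n + δ)_O) / (s_R/(n + δ)_R) ]^0.8868.
s_O/(n + δ)_O = 0.34/0.068 = 5.0000; s_R/(n + δ)_R = 0.34/0.079 = 4.3038.
Ratio = (5.0000/4.3038)^0.8868 = 1.1618^0.8868 ≈ 1.1422

y*_O / y*_R ≈ 1.142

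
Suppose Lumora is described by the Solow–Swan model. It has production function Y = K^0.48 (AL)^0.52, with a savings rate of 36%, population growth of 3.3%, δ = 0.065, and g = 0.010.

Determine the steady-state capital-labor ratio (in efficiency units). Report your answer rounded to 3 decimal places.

k* ≈ 10.128

At the steady state, Δk = 0, so s·k^α = (n + g + δ)·k.
Dividing both sides by k: k^(1−α) = s / (n + g + δ).
k^0.52 = 0.36 / (0.033 + 0.010 + 0.065) = 0.36 / 0.108 = 3.3333
k* = 3.3333^(1/0.52) ≈ 10.1281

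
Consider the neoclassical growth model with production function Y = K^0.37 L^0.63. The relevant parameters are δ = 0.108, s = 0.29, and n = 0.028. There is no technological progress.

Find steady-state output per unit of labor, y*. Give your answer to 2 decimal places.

At the steady state, Δk = 0, so s·k^α = (n + δ)·k.
Rearranging, k^(1−α) = s / (n + δ).
k^0.63 = 0.29 / (0.028 + 0.108) = 0.29 / 0.136 = 2.1324
k* = 2.1324^(1/0.63) ≈ 3.3267
y* = (k*)^α = 3.3267^0.37 ≈ 1.5601

y* ≈ 1.56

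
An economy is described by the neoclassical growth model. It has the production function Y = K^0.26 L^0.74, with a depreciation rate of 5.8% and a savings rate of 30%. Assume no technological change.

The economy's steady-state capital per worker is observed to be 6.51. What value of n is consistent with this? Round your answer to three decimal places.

In steady state, investment equals break-even investment: s·k^α = (n + δ)·k.
So s / (n + δ) = (k*)^(1−α) = 6.51^0.74 = 3.9999.
Therefore n + δ = s / 3.9999 = 0.30 / 3.9999 = 0.0750, so n = 0.0750 − 0.058 = 0.0170.

n ≈ 0.017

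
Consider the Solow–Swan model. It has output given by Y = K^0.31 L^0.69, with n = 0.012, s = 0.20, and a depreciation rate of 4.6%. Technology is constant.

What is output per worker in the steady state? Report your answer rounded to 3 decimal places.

y* = 1.744

Steady state requires s·f(k) = (n + δ)·k, i.e. s·k^α = (n + δ)·k.
Rearranging, k^(1−α) = s / (n + δ).
k^0.69 = 0.20 / (0.012 + 0.046) = 0.20 / 0.058 = 3.4483
k* = 3.4483^(1/0.69) ≈ 6.0136
y* = (k*)^α = 6.0136^0.31 ≈ 1.7439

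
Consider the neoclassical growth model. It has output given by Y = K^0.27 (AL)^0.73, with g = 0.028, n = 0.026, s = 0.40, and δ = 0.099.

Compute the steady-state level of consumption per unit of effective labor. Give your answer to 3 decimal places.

c* = 0.856

At the steady state, Δk = 0, so s·k^α = (n + g + δ)·k.
Dividing both sides by k: k^(1−α) = s / (n + g + δ).
k^0.73 = 0.40 / (0.026 + 0.028 + 0.099) = 0.40 / 0.153 = 2.6144
k* = 2.6144^(1/0.73) ≈ 3.7303
y* = (k*)^α = 3.7303^0.27 ≈ 1.4268
c* = (1 − s)·y* = (1 − 0.40) × 1.4268 ≈ 0.8561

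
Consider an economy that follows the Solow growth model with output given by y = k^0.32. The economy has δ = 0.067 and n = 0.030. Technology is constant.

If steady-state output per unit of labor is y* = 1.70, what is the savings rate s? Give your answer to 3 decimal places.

s ≈ 0.300

At the steady state, Δk = 0, so s·k^α = (n + δ)·k.
Since y* = [s/(n + δ)]^(α/(1−α)), we have s/(n + δ) = (y*)^((1−α)/α) = 1.70^2.125 = 3.0882.
Therefore s = 3.0882 × (n + δ) = 3.0882 × 0.097 = 0.2996.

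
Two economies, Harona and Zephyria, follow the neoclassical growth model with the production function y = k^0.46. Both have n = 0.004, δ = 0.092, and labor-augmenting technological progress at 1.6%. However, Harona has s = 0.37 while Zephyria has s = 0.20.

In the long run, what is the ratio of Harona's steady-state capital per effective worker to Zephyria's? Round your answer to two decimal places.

k*_H / k*_Z ≈ 3.12

Steady-state k* = [s/(n + g + δ)]^(1/(1−α)), so the ratio is [ (s_H/(n + g + δ)_H) / (s_Z/(n + g + δ)_Z) ]^1.8519.
s_H/(n + g + δ)_H = 0.37/0.112 = 3.3036; s_Z/(n + g + δ)_Z = 0.20/0.112 = 1.7857.
Ratio = (3.3036/1.7857)^1.8519 = 1.8500^1.8519 ≈ 3.1245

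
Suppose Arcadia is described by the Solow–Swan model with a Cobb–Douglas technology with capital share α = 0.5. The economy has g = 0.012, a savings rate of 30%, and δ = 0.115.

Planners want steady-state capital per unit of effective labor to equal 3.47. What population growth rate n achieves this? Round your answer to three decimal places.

At the steady state, Δk = 0, so s·k^α = (n + g + δ)·k.
So s / (n + g + δ) = (k*)^(1−α) = 3.47^0.5 = 1.8628.
Therefore n + g + δ = s / 1.8628 = 0.30 / 1.8628 = 0.1610, so n = 0.1610 − 0.127 = 0.0340.

n ≈ 0.034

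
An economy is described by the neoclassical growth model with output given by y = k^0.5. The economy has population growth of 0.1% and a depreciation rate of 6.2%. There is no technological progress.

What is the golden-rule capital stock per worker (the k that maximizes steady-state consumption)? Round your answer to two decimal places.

k_gold ≈ 62.99

The golden rule sets f'(k) = n + δ, i.e. α·k^(α−1) = n + δ.
So k^(1−α) = α / (n + δ) = 0.5 / 0.063 = 7.9365.
k_gold = 7.9365^(1/0.5) ≈ 62.9880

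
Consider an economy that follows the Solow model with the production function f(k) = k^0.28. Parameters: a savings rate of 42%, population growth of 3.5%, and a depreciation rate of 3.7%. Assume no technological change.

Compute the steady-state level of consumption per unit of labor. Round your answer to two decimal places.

c* ≈ 1.15

In steady state, investment equals break-even investment: s·k^α = (n + δ)·k.
Rearranging, k^(1−α) = s / (n + δ).
k^0.72 = 0.42 / (0.035 + 0.037) = 0.42 / 0.072 = 5.8333
k* = 5.8333^(1/0.72) ≈ 11.5816
y* = (k*)^α = 11.5816^0.28 ≈ 1.9854
c* = (1 − s)·y* = (1 − 0.42) × 1.9854 ≈ 1.1515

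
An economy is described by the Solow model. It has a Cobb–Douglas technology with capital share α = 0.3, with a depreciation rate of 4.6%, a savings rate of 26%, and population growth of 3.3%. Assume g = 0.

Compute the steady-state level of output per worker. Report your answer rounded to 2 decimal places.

y* ≈ 1.67

At the steady state, Δk = 0, so s·k^α = (n + δ)·k.
Rearranging, k^(1−α) = s / (n + δ).
k^0.7 = 0.26 / (0.033 + 0.046) = 0.26 / 0.079 = 3.2911
k* = 3.2911^(1/0.7) ≈ 5.4835
y* = (k*)^α = 5.4835^0.3 ≈ 1.6662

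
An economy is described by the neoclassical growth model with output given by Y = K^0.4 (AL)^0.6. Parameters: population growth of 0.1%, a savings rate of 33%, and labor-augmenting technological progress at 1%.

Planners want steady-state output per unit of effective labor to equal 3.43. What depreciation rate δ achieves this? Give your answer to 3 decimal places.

In steady state, investment equals break-even investment: s·k^α = (n + g + δ)·k.
Since y* = [s/(n + g + δ)]^(α/(1−α)), we have s/(n + g + δ) = (y*)^((1−α)/α) = 3.43^1.5 = 6.3524.
Therefore n + g + δ = s / 6.3524 = 0.33 / 6.3524 = 0.0519, so δ = 0.0519 − 0.011 = 0.0409.

δ ≈ 0.041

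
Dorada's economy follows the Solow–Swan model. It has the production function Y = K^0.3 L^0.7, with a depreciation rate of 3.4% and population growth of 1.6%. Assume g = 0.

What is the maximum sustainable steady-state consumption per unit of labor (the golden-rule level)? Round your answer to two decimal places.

At the golden rule, f'(k) = n + δ, so α·k^(α−1) = n + δ and k_gold = (α/(n + δ))^(1/(1−α)).
k_gold = (0.3/0.050)^(1/0.7) = 6.0000^1.4286 ≈ 12.9320
c_gold = f(k_gold) − (n + δ)·k_gold = 2.1553 − 0.050×12.9320 ≈ 1.5087

c_gold ≈ 1.51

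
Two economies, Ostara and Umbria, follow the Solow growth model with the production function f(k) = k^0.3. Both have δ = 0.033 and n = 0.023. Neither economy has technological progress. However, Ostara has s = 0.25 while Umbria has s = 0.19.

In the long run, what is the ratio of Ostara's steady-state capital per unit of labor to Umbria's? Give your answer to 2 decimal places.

ratio ≈ 1.48

Steady-state k* = [s/(n + δ)]^(1/(1−α)), so the ratio is [ (s_O/(n + δ)_O) / (s_U/(n + δ)_U) ]^1.4286.
s_O/(n + δ)_O = 0.25/0.056 = 4.4643; s_U/(n + δ)_U = 0.19/0.056 = 3.3929.
Ratio = (4.4643/3.3929)^1.4286 = 1.3158^1.4286 ≈ 1.4800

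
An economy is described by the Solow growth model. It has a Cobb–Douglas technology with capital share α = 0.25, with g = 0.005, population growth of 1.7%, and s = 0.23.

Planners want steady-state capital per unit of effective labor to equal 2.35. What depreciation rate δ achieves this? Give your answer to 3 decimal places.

δ ≈ 0.099

At the steady state, Δk = 0, so s·k^α = (n + g + δ)·k.
So s / (n + g + δ) = (k*)^(1−α) = 2.35^0.75 = 1.8980.
Therefore n + g + δ = s / 1.8980 = 0.23 / 1.8980 = 0.1212, so δ = 0.1212 − 0.022 = 0.0992.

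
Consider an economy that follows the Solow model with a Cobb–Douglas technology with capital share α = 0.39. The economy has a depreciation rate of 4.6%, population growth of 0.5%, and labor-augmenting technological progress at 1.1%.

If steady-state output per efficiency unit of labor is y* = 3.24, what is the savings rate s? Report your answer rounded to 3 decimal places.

Steady state requires s·f(k) = (n + g + δ)·k, i.e. s·k^α = (n + g + δ)·k.
Since y* = [s/(n + g + δ)]^(α/(1−α)), we have s/(n + g + δ) = (y*)^((1−α)/α) = 3.24^1.5641 = 6.2884.
Therefore s = 6.2884 × (n + g + δ) = 6.2884 × 0.062 = 0.3899.

s ≈ 0.390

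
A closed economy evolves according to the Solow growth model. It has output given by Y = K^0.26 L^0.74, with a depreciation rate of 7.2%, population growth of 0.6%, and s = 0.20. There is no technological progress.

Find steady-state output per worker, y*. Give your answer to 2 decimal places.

y* = 1.39

Steady state requires s·f(k) = (n + δ)·k, i.e. s·k^α = (n + δ)·k.
Rearranging, k^(1−α) = s / (n + δ).
k^0.74 = 0.20 / (0.006 + 0.072) = 0.20 / 0.078 = 2.5641
k* = 2.5641^(1/0.74) ≈ 3.5696
y* = (k*)^α = 3.5696^0.26 ≈ 1.3921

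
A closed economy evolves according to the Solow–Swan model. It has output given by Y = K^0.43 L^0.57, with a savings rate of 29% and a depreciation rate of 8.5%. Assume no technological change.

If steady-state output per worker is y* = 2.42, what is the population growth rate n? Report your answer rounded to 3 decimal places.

n ≈ 0.005

In steady state, investment equals break-even investment: s·k^α = (n + δ)·k.
Since y* = [s/(n + δ)]^(α/(1−α)), we have s/(n + δ) = (y*)^((1−α)/α) = 2.42^1.3256 = 3.2269.
Therefore n + δ = s / 3.2269 = 0.29 / 3.2269 = 0.0899, so n = 0.0899 − 0.085 = 0.0049.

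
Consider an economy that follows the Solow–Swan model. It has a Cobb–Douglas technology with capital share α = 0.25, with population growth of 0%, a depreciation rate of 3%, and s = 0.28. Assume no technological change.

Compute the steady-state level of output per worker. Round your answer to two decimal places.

y* ≈ 2.11

At the steady state, Δk = 0, so s·k^α = (n + δ)·k.
Rearranging, k^(1−α) = s / (n + δ).
k^0.75 = 0.28 / (0.000 + 0.030) = 0.28 / 0.030 = 9.3333
k* = 9.3333^(1/0.75) ≈ 19.6508
y* = (k*)^α = 19.6508^0.25 ≈ 2.1055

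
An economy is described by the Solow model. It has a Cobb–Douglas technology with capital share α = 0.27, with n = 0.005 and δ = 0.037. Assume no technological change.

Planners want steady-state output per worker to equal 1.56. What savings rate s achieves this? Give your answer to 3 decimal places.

s ≈ 0.140

At the steady state, Δk = 0, so s·k^α = (n + δ)·k.
Since y* = [s/(n + δ)]^(α/(1−α)), we have s/(n + δ) = (y*)^((1−α)/α) = 1.56^2.7037 = 3.3278.
Therefore s = 3.3278 × (n + δ) = 3.3278 × 0.042 = 0.1398.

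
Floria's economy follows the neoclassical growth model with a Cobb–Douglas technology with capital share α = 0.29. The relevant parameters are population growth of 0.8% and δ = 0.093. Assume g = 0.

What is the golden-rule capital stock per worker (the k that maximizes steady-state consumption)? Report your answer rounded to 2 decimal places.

The golden rule sets f'(k) = n + δ, i.e. α·k^(α−1) = n + δ.
So k^(1−α) = α / (n + δ) = 0.29 / 0.101 = 2.8713.
k_gold = 2.8713^(1/0.71) ≈ 4.4175

k_gold ≈ 4.42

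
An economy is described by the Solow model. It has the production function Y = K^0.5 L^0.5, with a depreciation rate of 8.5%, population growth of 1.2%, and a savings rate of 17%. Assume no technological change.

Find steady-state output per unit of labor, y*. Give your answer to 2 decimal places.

y* ≈ 1.75

In steady state, investment equals break-even investment: s·k^α = (n + δ)·k.
Rearranging, k^(1−α) = s / (n + δ).
k^0.5 = 0.17 / (0.012 + 0.085) = 0.17 / 0.097 = 1.7526
k* = 1.7526^(1/0.5) ≈ 3.0716
y* = (k*)^α = 3.0716^0.5 ≈ 1.7526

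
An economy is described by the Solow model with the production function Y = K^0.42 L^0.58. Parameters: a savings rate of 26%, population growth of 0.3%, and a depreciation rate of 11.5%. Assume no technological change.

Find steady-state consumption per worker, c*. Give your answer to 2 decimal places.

In steady state, investment equals break-even investment: s·k^α = (n + δ)·k.
Rearranging, k^(1−α) = s / (n + δ).
k^0.58 = 0.26 / (0.003 + 0.115) = 0.26 / 0.118 = 2.2034
k* = 2.2034^(1/0.58) ≈ 3.9043
y* = (k*)^α = 3.9043^0.42 ≈ 1.7719
c* = (1 − s)·y* = (1 − 0.26) × 1.7719 ≈ 1.3112

c* = 1.31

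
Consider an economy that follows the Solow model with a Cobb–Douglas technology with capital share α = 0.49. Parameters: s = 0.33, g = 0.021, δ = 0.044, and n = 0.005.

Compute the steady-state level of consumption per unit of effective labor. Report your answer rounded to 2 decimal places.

c* ≈ 2.97

In steady state, investment equals break-even investment: s·k^α = (n + g + δ)·k.
Rearranging, k^(1−α) = s / (n + g + δ).
k^0.51 = 0.33 / (0.005 + 0.021 + 0.044) = 0.33 / 0.070 = 4.7143
k* = 4.7143^(1/0.51) ≈ 20.9135
y* = (k*)^α = 20.9135^0.49 ≈ 4.4362
c* = (1 − s)·y* = (1 − 0.33) × 4.4362 ≈ 2.9723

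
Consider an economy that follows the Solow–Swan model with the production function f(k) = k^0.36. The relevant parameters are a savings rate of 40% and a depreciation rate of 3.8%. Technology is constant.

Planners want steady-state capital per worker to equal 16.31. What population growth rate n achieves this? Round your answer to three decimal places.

n ≈ 0.029

In steady state, investment equals break-even investment: s·k^α = (n + δ)·k.
So s / (n + δ) = (k*)^(1−α) = 16.31^0.64 = 5.9699.
Therefore n + δ = s / 5.9699 = 0.40 / 5.9699 = 0.0670, so n = 0.0670 − 0.038 = 0.0290.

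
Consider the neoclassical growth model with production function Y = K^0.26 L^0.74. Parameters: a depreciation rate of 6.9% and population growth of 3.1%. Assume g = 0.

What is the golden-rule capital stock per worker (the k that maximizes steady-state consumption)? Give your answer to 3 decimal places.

k_gold ≈ 3.637

The golden rule sets f'(k) = n + δ, i.e. α·k^(α−1) = n + δ.
So k^(1−α) = α / (n + δ) = 0.26 / 0.100 = 2.6000.
k_gold = 2.6000^(1/0.74) ≈ 3.6373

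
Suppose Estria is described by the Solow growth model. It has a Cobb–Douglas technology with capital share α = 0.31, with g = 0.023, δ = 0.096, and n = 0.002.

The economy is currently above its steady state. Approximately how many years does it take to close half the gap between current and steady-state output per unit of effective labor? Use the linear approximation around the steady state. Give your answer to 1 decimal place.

Near the steady state the convergence rate is λ = (1 − α)(n + g + δ).
λ = (1 − 0.31) × 0.121 = 0.69 × 0.121 = 0.08349
Half-life = ln 2 / λ = 0.6931 / 0.08349 ≈ 8.30 years

t_½ ≈ 8.3 years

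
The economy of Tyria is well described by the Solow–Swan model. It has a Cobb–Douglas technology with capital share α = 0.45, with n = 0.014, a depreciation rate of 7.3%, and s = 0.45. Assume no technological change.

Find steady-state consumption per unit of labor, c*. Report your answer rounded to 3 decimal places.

c* ≈ 2.110

At the steady state, Δk = 0, so s·k^α = (n + δ)·k.
Rearranging, k^(1−α) = s / (n + δ).
k^0.55 = 0.45 / (0.014 + 0.073) = 0.45 / 0.087 = 5.1724
k* = 5.1724^(1/0.55) ≈ 19.8437
y* = (k*)^α = 19.8437^0.45 ≈ 3.8365
c* = (1 − s)·y* = (1 − 0.45) × 3.8365 ≈ 2.1101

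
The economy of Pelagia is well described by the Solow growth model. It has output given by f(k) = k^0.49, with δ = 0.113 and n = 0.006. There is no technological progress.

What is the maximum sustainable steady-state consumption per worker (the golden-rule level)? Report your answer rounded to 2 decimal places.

c_gold ≈ 1.99

At the golden rule, f'(k) = n + δ, so α·k^(α−1) = n + δ and k_gold = (α/(n + δ))^(1/(1−α)).
k_gold = (0.49/0.119)^(1/0.51) = 4.1176^1.9608 ≈ 16.0396
c_gold = f(k_gold) − (n + δ)·k_gold = 3.8953 − 0.119×16.0396 ≈ 1.9866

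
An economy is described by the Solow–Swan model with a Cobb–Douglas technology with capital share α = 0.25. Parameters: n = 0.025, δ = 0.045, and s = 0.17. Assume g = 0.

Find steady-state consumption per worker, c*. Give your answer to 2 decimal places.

At the steady state, Δk = 0, so s·k^α = (n + δ)·k.
Dividing both sides by k: k^(1−α) = s / (n + δ).
k^0.75 = 0.17 / (0.025 + 0.045) = 0.17 / 0.070 = 2.4286
k* = 2.4286^(1/0.75) ≈ 3.2644
y* = (k*)^α = 3.2644^0.25 ≈ 1.3442
c* = (1 − s)·y* = (1 − 0.17) × 1.3442 ≈ 1.1157

c* ≈ 1.12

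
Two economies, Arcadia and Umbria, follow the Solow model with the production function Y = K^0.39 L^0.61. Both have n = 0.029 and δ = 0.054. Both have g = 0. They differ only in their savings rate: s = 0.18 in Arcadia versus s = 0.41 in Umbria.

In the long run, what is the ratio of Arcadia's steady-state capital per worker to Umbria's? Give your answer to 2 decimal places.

Steady-state k* = [s/(n + δ)]^(1/(1−α)), so the ratio is [ (s_A/(n + δ)_A) / (s_U/(n + δ)_U) ]^1.6393.
s_A/(n + δ)_A = 0.18/0.083 = 2.1687; s_U/(n + δ)_U = 0.41/0.083 = 4.9398.
Ratio = (2.1687/4.9398)^1.6393 = 0.4390^1.6393 ≈ 0.2594

ratio ≈ 0.26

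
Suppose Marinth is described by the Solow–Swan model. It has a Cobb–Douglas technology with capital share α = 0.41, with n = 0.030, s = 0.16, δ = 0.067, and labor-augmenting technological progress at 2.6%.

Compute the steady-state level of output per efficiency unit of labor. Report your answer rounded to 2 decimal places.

y* = 1.20

Steady state requires s·f(k) = (n + g + δ)·k, i.e. s·k^α = (n + g + δ)·k.
Rearranging, k^(1−α) = s / (n + g + δ).
k^0.59 = 0.16 / (0.030 + 0.026 + 0.067) = 0.16 / 0.123 = 1.3008
k* = 1.3008^(1/0.59) ≈ 1.5616
y* = (k*)^α = 1.5616^0.41 ≈ 1.2005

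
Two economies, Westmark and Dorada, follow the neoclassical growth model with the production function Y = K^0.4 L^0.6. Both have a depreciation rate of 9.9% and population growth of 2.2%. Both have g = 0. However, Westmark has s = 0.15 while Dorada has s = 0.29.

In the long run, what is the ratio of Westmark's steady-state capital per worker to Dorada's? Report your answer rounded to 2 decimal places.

ratio ≈ 0.33

Steady-state k* = [s/(n + δ)]^(1/(1−α)), so the ratio is [ (s_W/(n + δ)_W) / (s_D/(n + δ)_D) ]^1.6667.
s_W/(n + δ)_W = 0.15/0.121 = 1.2397; s_D/(n + δ)_D = 0.29/0.121 = 2.3967.
Ratio = (1.2397/2.3967)^1.6667 = 0.5173^1.6667 ≈ 0.3333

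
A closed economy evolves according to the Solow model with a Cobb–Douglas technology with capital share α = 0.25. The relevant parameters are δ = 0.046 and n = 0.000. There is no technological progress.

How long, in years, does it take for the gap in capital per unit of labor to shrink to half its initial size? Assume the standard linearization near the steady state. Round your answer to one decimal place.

about 20.1 years

Near the steady state the convergence rate is λ = (1 − α)(n + δ).
λ = (1 − 0.25) × 0.046 = 0.75 × 0.046 = 0.0345
Half-life = ln 2 / λ = 0.6931 / 0.0345 ≈ 20.09 years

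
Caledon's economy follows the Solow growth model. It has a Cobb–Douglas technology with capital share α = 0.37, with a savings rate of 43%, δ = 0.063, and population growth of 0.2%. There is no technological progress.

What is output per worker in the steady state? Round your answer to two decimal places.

y* ≈ 3.03

Steady state requires s·f(k) = (n + δ)·k, i.e. s·k^α = (n + δ)·k.
Dividing both sides by k: k^(1−α) = s / (n + δ).
k^0.63 = 0.43 / (0.002 + 0.063) = 0.43 / 0.065 = 6.6154
k* = 6.6154^(1/0.63) ≈ 20.0664
y* = (k*)^α = 20.0664^0.37 ≈ 3.0333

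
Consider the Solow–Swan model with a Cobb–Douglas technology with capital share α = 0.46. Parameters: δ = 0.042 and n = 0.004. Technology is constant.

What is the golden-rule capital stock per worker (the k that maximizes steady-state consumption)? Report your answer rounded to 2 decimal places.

The golden rule sets f'(k) = n + δ, i.e. α·k^(α−1) = n + δ.
So k^(1−α) = α / (n + δ) = 0.46 / 0.046 = 10.0000.
k_gold = 10.0000^(1/0.54) ≈ 71.0971

k_gold ≈ 71.10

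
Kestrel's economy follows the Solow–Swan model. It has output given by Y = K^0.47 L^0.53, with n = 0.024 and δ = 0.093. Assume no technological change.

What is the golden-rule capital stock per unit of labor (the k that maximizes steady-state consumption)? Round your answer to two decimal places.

The golden rule sets f'(k) = n + δ, i.e. α·k^(α−1) = n + δ.
So k^(1−α) = α / (n + δ) = 0.47 / 0.117 = 4.0171.
k_gold = 4.0171^(1/0.53) ≈ 13.7866

k_gold ≈ 13.79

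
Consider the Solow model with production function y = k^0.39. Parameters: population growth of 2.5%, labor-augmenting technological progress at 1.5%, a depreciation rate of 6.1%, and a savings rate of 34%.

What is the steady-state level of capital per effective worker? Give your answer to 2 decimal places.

k* ≈ 7.31

In steady state, investment equals break-even investment: s·k^α = (n + g + δ)·k.
Rearranging, k^(1−α) = s / (n + g + δ).
k^0.61 = 0.34 / (0.025 + 0.015 + 0.061) = 0.34 / 0.101 = 3.3663
k* = 3.3663^(1/0.61) ≈ 7.3145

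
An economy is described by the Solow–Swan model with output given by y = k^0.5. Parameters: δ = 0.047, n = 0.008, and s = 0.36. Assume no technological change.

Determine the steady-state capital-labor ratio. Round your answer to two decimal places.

k* = 42.84

Steady state requires s·f(k) = (n + δ)·k, i.e. s·k^α = (n + δ)·k.
Dividing both sides by k: k^(1−α) = s / (n + δ).
k^0.5 = 0.36 / (0.008 + 0.047) = 0.36 / 0.055 = 6.5455
k* = 6.5455^(1/0.5) ≈ 42.8436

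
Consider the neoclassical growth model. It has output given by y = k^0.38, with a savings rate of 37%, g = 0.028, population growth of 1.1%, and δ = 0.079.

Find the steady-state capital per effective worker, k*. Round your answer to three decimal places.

k* ≈ 6.317

Steady state requires s·f(k) = (n + g + δ)·k, i.e. s·k^α = (n + g + δ)·k.
Rearranging, k^(1−α) = s / (n + g + δ).
k^0.62 = 0.37 / (0.011 + 0.028 + 0.079) = 0.37 / 0.118 = 3.1356
k* = 3.1356^(1/0.62) ≈ 6.3171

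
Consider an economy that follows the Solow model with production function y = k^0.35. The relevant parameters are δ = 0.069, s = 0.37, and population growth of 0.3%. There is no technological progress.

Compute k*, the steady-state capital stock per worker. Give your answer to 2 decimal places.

k* ≈ 12.41

Steady state requires s·f(k) = (n + δ)·k, i.e. s·k^α = (n + δ)·k.
Dividing both sides by k: k^(1−α) = s / (n + δ).
k^0.65 = 0.37 / (0.003 + 0.069) = 0.37 / 0.072 = 5.1389
k* = 5.1389^(1/0.65) ≈ 12.4064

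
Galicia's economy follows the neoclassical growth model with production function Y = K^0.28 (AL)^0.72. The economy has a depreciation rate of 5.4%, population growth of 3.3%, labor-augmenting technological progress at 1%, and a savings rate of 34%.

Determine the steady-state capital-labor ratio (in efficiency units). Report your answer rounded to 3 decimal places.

k* ≈ 5.709

At the steady state, Δk = 0, so s·k^α = (n + g + δ)·k.
Rearranging, k^(1−α) = s / (n + g + δ).
k^0.72 = 0.34 / (0.033 + 0.010 + 0.054) = 0.34 / 0.097 = 3.5052
k* = 3.5052^(1/0.72) ≈ 5.7088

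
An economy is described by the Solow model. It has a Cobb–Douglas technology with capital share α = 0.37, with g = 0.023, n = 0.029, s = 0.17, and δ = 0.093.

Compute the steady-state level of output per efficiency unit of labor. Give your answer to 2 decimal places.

y* ≈ 1.10

In steady state, investment equals break-even investment: s·k^α = (n + g + δ)·k.
Dividing both sides by k: k^(1−α) = s / (n + g + δ).
k^0.63 = 0.17 / (0.029 + 0.023 + 0.093) = 0.17 / 0.145 = 1.1724
k* = 1.1724^(1/0.63) ≈ 1.2872
y* = (k*)^α = 1.2872^0.37 ≈ 1.0979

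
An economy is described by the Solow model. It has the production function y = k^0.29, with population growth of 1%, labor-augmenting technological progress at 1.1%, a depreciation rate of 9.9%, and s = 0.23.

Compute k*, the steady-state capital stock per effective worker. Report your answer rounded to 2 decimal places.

k* ≈ 2.50

Steady state requires s·f(k) = (n + g + δ)·k, i.e. s·k^α = (n + g + δ)·k.
Dividing both sides by k: k^(1−α) = s / (n + g + δ).
k^0.71 = 0.23 / (0.010 + 0.011 + 0.099) = 0.23 / 0.120 = 1.9167
k* = 1.9167^(1/0.71) ≈ 2.5001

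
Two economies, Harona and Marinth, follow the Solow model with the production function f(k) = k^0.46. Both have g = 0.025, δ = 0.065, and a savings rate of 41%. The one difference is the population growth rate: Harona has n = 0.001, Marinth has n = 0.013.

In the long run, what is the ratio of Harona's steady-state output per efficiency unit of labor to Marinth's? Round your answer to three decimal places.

ratio ≈ 1.111

Steady-state y* = [s/(n + g + δ)]^(α/(1−α)), so the ratio is [ (s_H/(n + g + δ)_H) / (s_M/(n + g + δ)_M) ]^0.8519.
s_H/(n + g + δ)_H = 0.41/0.091 = 4.5055; s_M/(n + g + δ)_M = 0.41/0.103 = 3.9806.
Ratio = (4.5055/3.9806)^0.8519 = 1.1319^0.8519 ≈ 1.1113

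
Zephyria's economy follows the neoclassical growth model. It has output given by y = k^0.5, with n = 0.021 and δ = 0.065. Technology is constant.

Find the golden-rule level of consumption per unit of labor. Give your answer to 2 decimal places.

At the golden rule, f'(k) = n + δ, so α·k^(α−1) = n + δ and k_gold = (α/(n + δ))^(1/(1−α)).
k_gold = (0.5/0.086)^(1/0.5) = 5.8140^2 ≈ 33.8026
c_gold = f(k_gold) − (n + δ)·k_gold = 5.8140 − 0.086×33.8026 ≈ 2.9070

c_gold ≈ 2.91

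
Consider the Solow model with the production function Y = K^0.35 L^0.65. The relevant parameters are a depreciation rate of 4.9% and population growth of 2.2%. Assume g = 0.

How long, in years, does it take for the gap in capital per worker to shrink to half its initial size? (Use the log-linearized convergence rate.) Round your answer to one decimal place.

t_½ ≈ 15.0 years

Near the steady state the convergence rate is λ = (1 − α)(n + δ).
λ = (1 − 0.35) × 0.071 = 0.65 × 0.071 = 0.04615
Half-life = ln 2 / λ = 0.6931 / 0.04615 ≈ 15.02 years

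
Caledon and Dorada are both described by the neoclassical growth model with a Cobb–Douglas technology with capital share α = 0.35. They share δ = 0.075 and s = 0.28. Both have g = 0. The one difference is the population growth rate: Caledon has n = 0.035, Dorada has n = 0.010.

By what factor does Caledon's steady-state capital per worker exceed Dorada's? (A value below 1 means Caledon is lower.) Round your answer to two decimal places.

ratio ≈ 0.67

Steady-state k* = [s/(n + δ)]^(1/(1−α)), so the ratio is [ (s_C/(n + δ)_C) / (s_D/(n + δ)_D) ]^1.5385.
s_C/(n + δ)_C = 0.28/0.110 = 2.5455; s_D/(n + δ)_D = 0.28/0.085 = 3.2941.
Ratio = (2.5455/3.2941)^1.5385 = 0.7727^1.5385 ≈ 0.6725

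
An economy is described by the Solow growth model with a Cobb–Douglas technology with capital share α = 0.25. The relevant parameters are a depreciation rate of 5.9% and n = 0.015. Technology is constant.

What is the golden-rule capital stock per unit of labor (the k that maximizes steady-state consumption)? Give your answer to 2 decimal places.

k_gold ≈ 5.07

The golden rule sets f'(k) = n + δ, i.e. α·k^(α−1) = n + δ.
So k^(1−α) = α / (n + δ) = 0.25 / 0.074 = 3.3784.
k_gold = 3.3784^(1/0.75) ≈ 5.0693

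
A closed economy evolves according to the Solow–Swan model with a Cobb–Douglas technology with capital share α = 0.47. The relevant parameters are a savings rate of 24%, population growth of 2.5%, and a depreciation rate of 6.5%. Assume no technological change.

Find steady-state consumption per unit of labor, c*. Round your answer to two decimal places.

Steady state requires s·f(k) = (n + δ)·k, i.e. s·k^α = (n + δ)·k.
Dividing both sides by k: k^(1−α) = s / (n + δ).
k^0.53 = 0.24 / (0.025 + 0.065) = 0.24 / 0.090 = 2.6667
k* = 2.6667^(1/0.53) ≈ 6.3639
y* = (k*)^α = 6.3639^0.47 ≈ 2.3864
c* = (1 − s)·y* = (1 − 0.24) × 2.3864 ≈ 1.8137

c* ≈ 1.81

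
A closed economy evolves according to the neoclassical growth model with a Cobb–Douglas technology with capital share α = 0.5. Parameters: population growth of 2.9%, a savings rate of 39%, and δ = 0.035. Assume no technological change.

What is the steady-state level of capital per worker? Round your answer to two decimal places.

k* ≈ 37.13

Steady state requires s·f(k) = (n + δ)·k, i.e. s·k^α = (n + δ)·k.
Rearranging, k^(1−α) = s / (n + δ).
k^0.5 = 0.39 / (0.029 + 0.035) = 0.39 / 0.064 = 6.0938
k* = 6.0938^(1/0.5) ≈ 37.1344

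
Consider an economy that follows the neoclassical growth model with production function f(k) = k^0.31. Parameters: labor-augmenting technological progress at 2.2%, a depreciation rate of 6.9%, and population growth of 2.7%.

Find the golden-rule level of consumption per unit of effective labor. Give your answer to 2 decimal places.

At the golden rule, f'(k) = n + g + δ, so α·k^(α−1) = n + g + δ and k_gold = (α/(n + g + δ))^(1/(1−α)).
k_gold = (0.31/0.118)^(1/0.69) = 2.6271^1.4493 ≈ 4.0546
c_gold = f(k_gold) − (n + g + δ)·k_gold = 1.5433 − 0.118×4.0546 ≈ 1.0649

c_gold ≈ 1.06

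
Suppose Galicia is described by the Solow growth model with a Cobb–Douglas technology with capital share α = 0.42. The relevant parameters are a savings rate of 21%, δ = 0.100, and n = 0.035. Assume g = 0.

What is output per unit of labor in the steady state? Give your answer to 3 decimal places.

y* = 1.377

In steady state, investment equals break-even investment: s·k^α = (n + δ)·k.
Dividing both sides by k: k^(1−α) = s / (n + δ).
k^0.58 = 0.21 / (0.035 + 0.100) = 0.21 / 0.135 = 1.5556
k* = 1.5556^(1/0.58) ≈ 2.1422
y* = (k*)^α = 2.1422^0.42 ≈ 1.3771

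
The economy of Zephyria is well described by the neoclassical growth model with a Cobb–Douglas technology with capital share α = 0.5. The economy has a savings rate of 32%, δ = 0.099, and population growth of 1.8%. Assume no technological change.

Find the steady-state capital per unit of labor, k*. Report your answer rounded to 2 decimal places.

k* ≈ 7.48

Steady state requires s·f(k) = (n + δ)·k, i.e. s·k^α = (n + δ)·k.
Dividing both sides by k: k^(1−α) = s / (n + δ).
k^0.5 = 0.32 / (0.018 + 0.099) = 0.32 / 0.117 = 2.7350
k* = 2.7350^(1/0.5) ≈ 7.4802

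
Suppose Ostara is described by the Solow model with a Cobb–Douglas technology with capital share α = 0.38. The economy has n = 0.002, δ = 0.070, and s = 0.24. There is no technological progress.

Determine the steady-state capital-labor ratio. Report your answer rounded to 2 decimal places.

k* ≈ 6.97

In steady state, investment equals break-even investment: s·k^α = (n + δ)·k.
Dividing both sides by k: k^(1−α) = s / (n + δ).
k^0.62 = 0.24 / (0.002 + 0.070) = 0.24 / 0.072 = 3.3333
k* = 3.3333^(1/0.62) ≈ 6.9718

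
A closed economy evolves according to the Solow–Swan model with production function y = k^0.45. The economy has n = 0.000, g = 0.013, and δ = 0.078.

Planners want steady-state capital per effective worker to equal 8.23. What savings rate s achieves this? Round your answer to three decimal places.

s ≈ 0.290

In steady state, investment equals break-even investment: s·k^α = (n + g + δ)·k.
So s / (n + g + δ) = (k*)^(1−α) = 8.23^0.55 = 3.1876.
Therefore s = 3.1876 × (n + g + δ) = 3.1876 × 0.091 = 0.2901.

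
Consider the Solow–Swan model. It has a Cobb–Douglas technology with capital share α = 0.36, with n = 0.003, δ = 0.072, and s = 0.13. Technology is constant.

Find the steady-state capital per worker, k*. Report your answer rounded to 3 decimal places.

k* = 2.362

Steady state requires s·f(k) = (n + δ)·k, i.e. s·k^α = (n + δ)·k.
Rearranging, k^(1−α) = s / (n + δ).
k^0.64 = 0.13 / (0.003 + 0.072) = 0.13 / 0.075 = 1.7333
k* = 1.7333^(1/0.64) ≈ 2.3618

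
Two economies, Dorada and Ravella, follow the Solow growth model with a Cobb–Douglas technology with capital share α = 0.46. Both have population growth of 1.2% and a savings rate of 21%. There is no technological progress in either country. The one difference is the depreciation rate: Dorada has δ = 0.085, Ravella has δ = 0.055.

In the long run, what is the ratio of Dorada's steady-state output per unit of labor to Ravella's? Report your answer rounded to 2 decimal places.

ratio ≈ 0.73

Steady-state y* = [s/(n + δ)]^(α/(1−α)), so the ratio is [ (s_D/(n + δ)_D) / (s_R/(n + δ)_R) ]^0.8519.
s_D/(n + δ)_D = 0.21/0.097 = 2.1649; s_R/(n + δ)_R = 0.21/0.067 = 3.1343.
Ratio = (2.1649/3.1343)^0.8519 = 0.6907^0.8519 ≈ 0.7296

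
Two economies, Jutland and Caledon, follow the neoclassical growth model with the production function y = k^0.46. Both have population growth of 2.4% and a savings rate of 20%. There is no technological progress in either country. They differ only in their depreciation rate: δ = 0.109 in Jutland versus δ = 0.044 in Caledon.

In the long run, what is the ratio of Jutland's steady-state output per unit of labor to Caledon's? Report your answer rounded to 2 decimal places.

y*_J / y*_C ≈ 0.56

Steady-state y* = [s/(n + δ)]^(α/(1−α)), so the ratio is [ (s_J/(n + δ)_J) / (s_C/(n + δ)_C) ]^0.8519.
s_J/(n + δ)_J = 0.20/0.133 = 1.5038; s_C/(n + δ)_C = 0.20/0.068 = 2.9412.
Ratio = (1.5038/2.9412)^0.8519 = 0.5113^0.8519 ≈ 0.5647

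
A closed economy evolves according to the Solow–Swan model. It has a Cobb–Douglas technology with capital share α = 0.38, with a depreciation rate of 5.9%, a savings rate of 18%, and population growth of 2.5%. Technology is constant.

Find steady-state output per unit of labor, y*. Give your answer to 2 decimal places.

Steady state requires s·f(k) = (n + δ)·k, i.e. s·k^α = (n + δ)·k.
Rearranging, k^(1−α) = s / (n + δ).
k^0.62 = 0.18 / (0.025 + 0.059) = 0.18 / 0.084 = 2.1429
k* = 2.1429^(1/0.62) ≈ 3.4188
y* = (k*)^α = 3.4188^0.38 ≈ 1.5954

y* ≈ 1.60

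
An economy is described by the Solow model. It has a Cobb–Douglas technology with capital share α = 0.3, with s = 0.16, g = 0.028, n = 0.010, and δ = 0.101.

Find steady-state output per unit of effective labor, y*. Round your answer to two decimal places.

y* ≈ 1.06

At the steady state, Δk = 0, so s·k^α = (n + g + δ)·k.
Rearranging, k^(1−α) = s / (n + g + δ).
k^0.7 = 0.16 / (0.010 + 0.028 + 0.101) = 0.16 / 0.139 = 1.1511
k* = 1.1511^(1/0.7) ≈ 1.2227
y* = (k*)^α = 1.2227^0.3 ≈ 1.0622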